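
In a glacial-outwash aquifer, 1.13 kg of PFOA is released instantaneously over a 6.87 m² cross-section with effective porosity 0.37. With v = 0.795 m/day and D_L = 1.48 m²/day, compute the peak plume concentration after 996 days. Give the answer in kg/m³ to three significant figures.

0.00327 kg/m³

The peak of an instantaneous 1D plume sits at x = vt; there the Gaussian factor is 1 and C_max = M/(n_e·A·√(4πDt)), where n_e·A is the pore area the mass is dissolved in.
√(4πDt) = √(4π × 1.48 × 996) = 136.1 m, so C_max = 1.13/(0.37 × 6.87 × 136.1) = 0.00327 kg/m³.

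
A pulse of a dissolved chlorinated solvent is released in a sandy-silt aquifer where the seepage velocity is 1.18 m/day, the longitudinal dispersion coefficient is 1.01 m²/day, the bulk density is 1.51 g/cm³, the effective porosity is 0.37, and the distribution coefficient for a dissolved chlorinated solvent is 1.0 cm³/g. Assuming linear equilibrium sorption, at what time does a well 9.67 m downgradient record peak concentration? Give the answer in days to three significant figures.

38.1 days

Retardation factor R = 1 + ρ_b·K_d/n = 1 + 1.51 × 1.0/0.37 = 5.081.
Sorption retards both mechanisms: v_R = v/R = 0.2322 m/day, D_R = D/R = 0.1988 m²/day.
Peak time from v_R²t² + 2D_R t − x² = 0: t = (√(D_R² + v_R²x²) − D_R)/v_R².
√(D_R² + v_R²x²) = √(0.1988² + 0.2322² × 9.67²) = 2.254; v_R² = 0.05392.
t = (2.254 − 0.1988)/0.05392 = 38.1 days.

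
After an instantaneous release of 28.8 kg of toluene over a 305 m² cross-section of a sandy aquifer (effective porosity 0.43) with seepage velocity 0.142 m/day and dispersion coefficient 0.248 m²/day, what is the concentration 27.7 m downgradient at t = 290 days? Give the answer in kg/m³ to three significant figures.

0.00388 kg/m³

For an instantaneous plane source, C(x,t) = M/(n_e·A·√(4πDt)) · exp(−(x−vt)²/(4Dt)), with n_e·A the pore (flow) area.
Plume center vt = 0.142 × 290 = 41.18 m, so the well at 27.7 m is 13.48 m upgradient of the peak.
√(4πDt) = 30.06 m, giving peak height M/(n_e·A·√(4πDt)) = 28.8/(0.43 × 305 × 30.06) = 0.007305 kg/m³.
(x−vt)²/(4Dt) = (-13.48)²/(4 × 0.248 × 290) = 0.6316; exp(−0.6316) = 0.5317.
C = 0.007305 × 0.5317 = 0.00388 kg/m³.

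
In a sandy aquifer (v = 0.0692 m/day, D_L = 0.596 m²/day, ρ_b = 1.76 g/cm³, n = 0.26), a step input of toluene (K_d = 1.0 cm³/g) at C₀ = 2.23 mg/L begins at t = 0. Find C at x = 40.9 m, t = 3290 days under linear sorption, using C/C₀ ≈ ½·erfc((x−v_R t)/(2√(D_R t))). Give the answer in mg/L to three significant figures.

0.675 mg/L

Retardation factor R = 1 + ρ_b·K_d/n = 1 + 1.76 × 1.0/0.26 = 7.769.
Sorption retards both mechanisms: v_R = v/R = 0.008907 m/day, D_R = D/R = 0.07672 m²/day.
v_R·t = 0.008907 × 3290 = 29.30403 m; 2√(D_R t) = 31.77 m; argument = (40.9 − 29.30403)/31.77 = 0.3650.
C = C₀ × ½·erfc(0.3650) = 2.23 × 0.3029 = 0.675 mg/L.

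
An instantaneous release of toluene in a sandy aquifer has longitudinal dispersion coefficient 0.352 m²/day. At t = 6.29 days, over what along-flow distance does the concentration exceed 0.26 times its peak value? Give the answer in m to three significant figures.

6.91 m

The plume is Gaussian with σ = √(2Dt) = √(2 × 0.352 × 6.29) = 2.104 m.
C/C_peak = exp(−Δx²/(2σ²)) = 0.26 ⇒ Δx = σ·√(−2 ln 0.26) = 2.104 × 1.641 = 3.453 m.
Width = 2Δx = 6.91 m.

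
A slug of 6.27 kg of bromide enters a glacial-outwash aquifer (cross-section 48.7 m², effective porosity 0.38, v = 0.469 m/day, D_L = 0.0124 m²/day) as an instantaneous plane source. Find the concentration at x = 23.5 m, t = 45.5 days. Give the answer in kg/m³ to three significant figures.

For an instantaneous plane source, C(x,t) = M/(n_e·A·√(4πDt)) · exp(−(x−vt)²/(4Dt)), with n_e·A the pore (flow) area.
Plume center vt = 0.469 × 45.5 = 21.3395 m, so the well at 23.5 m is 2.1605 m downgradient of the peak.
√(4πDt) = 2.663 m, giving peak height M/(n_e·A·√(4πDt)) = 6.27/(0.38 × 48.7 × 2.663) = 0.1272 kg/m³.
(x−vt)²/(4Dt) = (2.1605)²/(4 × 0.0124 × 45.5) = 2.068; exp(−2.068) = 0.1264.
C = 0.1272 × 0.1264 = 0.0161 kg/m³.

0.0161 kg/m³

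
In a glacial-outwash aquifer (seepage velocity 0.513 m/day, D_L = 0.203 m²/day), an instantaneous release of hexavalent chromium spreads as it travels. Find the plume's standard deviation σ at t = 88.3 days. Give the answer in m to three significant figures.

5.99 m

Dispersive spreading gives a Gaussian with σ² = 2Dt; advection only shifts the center.
σ = √(2 × 0.203 × 88.3) = 5.99 m.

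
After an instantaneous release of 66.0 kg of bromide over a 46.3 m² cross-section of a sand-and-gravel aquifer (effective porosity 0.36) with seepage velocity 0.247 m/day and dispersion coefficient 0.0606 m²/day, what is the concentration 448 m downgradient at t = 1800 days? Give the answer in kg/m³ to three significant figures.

For an instantaneous plane source, C(x,t) = M/(n_e·A·√(4πDt)) · exp(−(x−vt)²/(4Dt)), with n_e·A the pore (flow) area.
Plume center vt = 0.247 × 1800 = 444.6 m, so the well at 448 m is 3.4 m downgradient of the peak.
√(4πDt) = 37.02 m, giving peak height M/(n_e·A·√(4πDt)) = 66.0/(0.36 × 46.3 × 37.02) = 0.1070 kg/m³.
(x−vt)²/(4Dt) = (3.4)²/(4 × 0.0606 × 1800) = 0.02649; exp(−0.02649) = 0.9739.
C = 0.1070 × 0.9739 = 0.104 kg/m³.

0.104 kg/m³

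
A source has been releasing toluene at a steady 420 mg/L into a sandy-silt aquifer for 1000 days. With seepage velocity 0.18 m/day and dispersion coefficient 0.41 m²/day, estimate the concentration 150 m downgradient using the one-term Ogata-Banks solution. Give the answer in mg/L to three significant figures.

358 mg/L

For a continuous step input, C/C₀ ≈ ½·erfc((x−vt)/(2√(Dt))).
vt = 0.18 × 1000 = 180 m and 2√(Dt) = 2√(0.41 × 1000) = 40.50 m.
Argument (x−vt)/(2√(Dt)) = (150 − 180)/40.50 = -0.7407; ½·erfc(-0.7407) = 0.8526.
C = 420 × 0.8526 = 358 mg/L.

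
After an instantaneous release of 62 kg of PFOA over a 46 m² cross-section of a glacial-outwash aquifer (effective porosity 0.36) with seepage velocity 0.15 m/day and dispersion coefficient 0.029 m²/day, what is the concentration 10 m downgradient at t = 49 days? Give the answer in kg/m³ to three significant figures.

0.258 kg/m³

For an instantaneous plane source, C(x,t) = M/(n_e·A·√(4πDt)) · exp(−(x−vt)²/(4Dt)), with n_e·A the pore (flow) area.
Plume center vt = 0.15 × 49 = 7.35 m, so the well at 10 m is 2.65 m downgradient of the peak.
√(4πDt) = 4.226 m, giving peak height M/(n_e·A·√(4πDt)) = 62/(0.36 × 46 × 4.226) = 0.8859 kg/m³.
(x−vt)²/(4Dt) = (2.65)²/(4 × 0.029 × 49) = 1.235; exp(−1.235) = 0.2908.
C = 0.8859 × 0.2908 = 0.258 kg/m³.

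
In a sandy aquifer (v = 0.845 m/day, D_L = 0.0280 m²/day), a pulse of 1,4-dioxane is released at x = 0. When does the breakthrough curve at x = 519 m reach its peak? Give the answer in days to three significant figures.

For the 1D instantaneous-source solution, setting ∂C/∂t = 0 at fixed x gives v²t² + 2Dt − x² = 0, so t = (√(D² + v²x²) − D)/v².
√(D² + v²x²) = √(0.0280² + 0.845² × 519²) = 438.6; v² = 0.714025.
t = (438.6 − 0.0280)/0.714025 = 614 days (vs. the pure-advection estimate x/v = 614 d).

614 days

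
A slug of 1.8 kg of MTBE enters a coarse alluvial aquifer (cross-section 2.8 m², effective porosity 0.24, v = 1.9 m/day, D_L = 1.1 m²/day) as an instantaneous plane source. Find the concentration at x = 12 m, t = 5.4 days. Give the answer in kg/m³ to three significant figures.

For an instantaneous plane source, C(x,t) = M/(n_e·A·√(4πDt)) · exp(−(x−vt)²/(4Dt)), with n_e·A the pore (flow) area.
Plume center vt = 1.9 × 5.4 = 10.26 m, so the well at 12 m is 1.74 m downgradient of the peak.
√(4πDt) = 8.640 m, giving peak height M/(n_e·A·√(4πDt)) = 1.8/(0.24 × 2.8 × 8.640) = 0.3100 kg/m³.
(x−vt)²/(4Dt) = (1.74)²/(4 × 1.1 × 5.4) = 0.1274; exp(−0.1274) = 0.8804.
C = 0.3100 × 0.8804 = 0.273 kg/m³.

0.273 kg/m³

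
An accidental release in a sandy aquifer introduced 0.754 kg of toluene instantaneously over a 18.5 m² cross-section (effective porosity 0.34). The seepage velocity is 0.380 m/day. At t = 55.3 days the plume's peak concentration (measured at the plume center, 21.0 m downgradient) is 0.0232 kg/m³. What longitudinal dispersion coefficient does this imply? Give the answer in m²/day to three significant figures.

At the plume center C_max = M/(n_e·A·√(4πDt)), so D = M²/(4πt·(n_e·A·C_max)²).
n_e·A·C_max = 0.34 × 18.5 × 0.0232 = 0.1459 kg/m.
D = 0.754²/(4π × 55.3 × 0.1459²) = 0.0384 m²/day.

0.0384 m²/day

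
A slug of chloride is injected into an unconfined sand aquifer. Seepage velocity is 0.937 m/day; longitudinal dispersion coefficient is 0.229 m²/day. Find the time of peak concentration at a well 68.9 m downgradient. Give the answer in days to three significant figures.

73.3 days

For the 1D instantaneous-source solution, setting ∂C/∂t = 0 at fixed x gives v²t² + 2Dt − x² = 0, so t = (√(D² + v²x²) − D)/v².
√(D² + v²x²) = √(0.229² + 0.937² × 68.9²) = 64.56; v² = 0.877969.
t = (64.56 − 0.229)/0.877969 = 73.3 days (vs. the pure-advection estimate x/v = 73.5 d).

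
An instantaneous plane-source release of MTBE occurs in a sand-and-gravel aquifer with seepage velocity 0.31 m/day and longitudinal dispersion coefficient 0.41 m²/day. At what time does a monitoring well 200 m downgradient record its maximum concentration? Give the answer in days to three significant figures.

For the 1D instantaneous-source solution, setting ∂C/∂t = 0 at fixed x gives v²t² + 2Dt − x² = 0, so t = (√(D² + v²x²) − D)/v².
√(D² + v²x²) = √(0.41² + 0.31² × 200²) = 62.00; v² = 0.0961.
t = (62.00 − 0.41)/0.0961 = 641 days (vs. the pure-advection estimate x/v = 645 d).

641 days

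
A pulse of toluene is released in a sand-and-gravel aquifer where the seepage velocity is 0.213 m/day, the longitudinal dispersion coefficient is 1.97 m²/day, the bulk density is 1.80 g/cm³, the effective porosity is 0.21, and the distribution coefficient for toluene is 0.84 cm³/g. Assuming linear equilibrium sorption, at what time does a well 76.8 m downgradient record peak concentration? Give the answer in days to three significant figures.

Retardation factor R = 1 + ρ_b·K_d/n = 1 + 1.80 × 0.84/0.21 = 8.200.
Sorption retards both mechanisms: v_R = v/R = 0.02598 m/day, D_R = D/R = 0.2402 m²/day.
Peak time from v_R²t² + 2D_R t − x² = 0: t = (√(D_R² + v_R²x²) − D_R)/v_R².
√(D_R² + v_R²x²) = √(0.2402² + 0.02598² × 76.8²) = 2.010; v_R² = 0.0006750.
t = (2.010 − 0.2402)/0.0006750 = 2620 days.

2620 days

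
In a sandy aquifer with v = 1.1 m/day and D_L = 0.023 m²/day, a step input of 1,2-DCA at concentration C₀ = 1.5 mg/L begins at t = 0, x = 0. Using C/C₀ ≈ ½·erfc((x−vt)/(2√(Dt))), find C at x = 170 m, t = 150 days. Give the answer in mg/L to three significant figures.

For a continuous step input, C/C₀ ≈ ½·erfc((x−vt)/(2√(Dt))).
vt = 1.1 × 150 = 165 m and 2√(Dt) = 2√(0.023 × 150) = 3.715 m.
Argument (x−vt)/(2√(Dt)) = (170 − 165)/3.715 = 1.346; ½·erfc(1.346) = 0.02849.
C = 1.5 × 0.02849 = 0.0427 mg/L.

0.0427 mg/L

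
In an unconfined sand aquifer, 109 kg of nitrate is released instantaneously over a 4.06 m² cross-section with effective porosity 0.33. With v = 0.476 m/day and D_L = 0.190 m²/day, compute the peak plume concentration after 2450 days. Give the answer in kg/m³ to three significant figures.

1.06 kg/m³

The peak of an instantaneous 1D plume sits at x = vt; there the Gaussian factor is 1 and C_max = M/(n_e·A·√(4πDt)), where n_e·A is the pore area the mass is dissolved in.
√(4πDt) = √(4π × 0.190 × 2450) = 76.48 m, so C_max = 109/(0.33 × 4.06 × 76.48) = 1.06 kg/m³.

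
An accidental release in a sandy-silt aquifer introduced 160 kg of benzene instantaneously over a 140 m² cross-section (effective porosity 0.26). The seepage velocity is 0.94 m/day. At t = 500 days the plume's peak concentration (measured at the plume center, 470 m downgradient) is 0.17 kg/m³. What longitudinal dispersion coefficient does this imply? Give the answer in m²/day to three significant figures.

0.106 m²/day

At the plume center C_max = M/(n_e·A·√(4πDt)), so D = M²/(4πt·(n_e·A·C_max)²).
n_e·A·C_max = 0.26 × 140 × 0.17 = 6.188 kg/m.
D = 160²/(4π × 500 × 6.188²) = 0.106 m²/day.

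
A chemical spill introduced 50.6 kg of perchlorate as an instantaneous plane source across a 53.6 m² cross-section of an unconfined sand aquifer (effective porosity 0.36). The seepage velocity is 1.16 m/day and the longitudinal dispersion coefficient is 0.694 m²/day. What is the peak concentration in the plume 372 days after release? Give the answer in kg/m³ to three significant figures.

0.0460 kg/m³

The peak of an instantaneous 1D plume sits at x = vt; there the Gaussian factor is 1 and C_max = M/(n_e·A·√(4πDt)), where n_e·A is the pore area the mass is dissolved in.
√(4πDt) = √(4π × 0.694 × 372) = 56.96 m, so C_max = 50.6/(0.36 × 53.6 × 56.96) = 0.0460 kg/m³.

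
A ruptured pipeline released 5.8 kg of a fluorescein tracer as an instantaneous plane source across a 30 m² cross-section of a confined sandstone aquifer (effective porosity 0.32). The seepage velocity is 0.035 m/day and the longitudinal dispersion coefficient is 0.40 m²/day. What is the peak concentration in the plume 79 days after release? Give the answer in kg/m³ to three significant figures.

0.0303 kg/m³

The peak of an instantaneous 1D plume sits at x = vt; there the Gaussian factor is 1 and C_max = M/(n_e·A·√(4πDt)), where n_e·A is the pore area the mass is dissolved in.
√(4πDt) = √(4π × 0.40 × 79) = 19.93 m, so C_max = 5.8/(0.32 × 30 × 19.93) = 0.0303 kg/m³.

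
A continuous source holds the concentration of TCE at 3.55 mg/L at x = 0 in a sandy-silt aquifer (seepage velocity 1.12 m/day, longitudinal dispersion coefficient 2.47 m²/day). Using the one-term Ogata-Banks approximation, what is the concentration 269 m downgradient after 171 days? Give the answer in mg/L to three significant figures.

For a continuous step input, C/C₀ ≈ ½·erfc((x−vt)/(2√(Dt))).
vt = 1.12 × 171 = 191.52 m and 2√(Dt) = 2√(2.47 × 171) = 41.10 m.
Argument (x−vt)/(2√(Dt)) = (269 − 191.52)/41.10 = 1.885; ½·erfc(1.885) = 0.003840.
C = 3.55 × 0.003840 = 0.0136 mg/L.

0.0136 mg/L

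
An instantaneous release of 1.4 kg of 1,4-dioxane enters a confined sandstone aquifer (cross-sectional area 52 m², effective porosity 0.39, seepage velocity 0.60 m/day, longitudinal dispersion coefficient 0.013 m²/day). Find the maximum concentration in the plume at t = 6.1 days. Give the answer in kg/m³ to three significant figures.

The peak of an instantaneous 1D plume sits at x = vt; there the Gaussian factor is 1 and C_max = M/(n_e·A·√(4πDt)), where n_e·A is the pore area the mass is dissolved in.
√(4πDt) = √(4π × 0.013 × 6.1) = 0.9983 m, so C_max = 1.4/(0.39 × 52 × 0.9983) = 0.0692 kg/m³.

0.0692 kg/m³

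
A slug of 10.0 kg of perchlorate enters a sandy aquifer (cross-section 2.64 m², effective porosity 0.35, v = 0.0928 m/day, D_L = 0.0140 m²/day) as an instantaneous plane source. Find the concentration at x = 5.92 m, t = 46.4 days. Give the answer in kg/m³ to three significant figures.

For an instantaneous plane source, C(x,t) = M/(n_e·A·√(4πDt)) · exp(−(x−vt)²/(4Dt)), with n_e·A the pore (flow) area.
Plume center vt = 0.0928 × 46.4 = 4.30592 m, so the well at 5.92 m is 1.61408 m downgradient of the peak.
√(4πDt) = 2.857 m, giving peak height M/(n_e·A·√(4πDt)) = 10.0/(0.35 × 2.64 × 2.857) = 3.788 kg/m³.
(x−vt)²/(4Dt) = (1.61408)²/(4 × 0.0140 × 46.4) = 1.003; exp(−1.003) = 0.3668.
C = 3.788 × 0.3668 = 1.39 kg/m³.

1.39 kg/m³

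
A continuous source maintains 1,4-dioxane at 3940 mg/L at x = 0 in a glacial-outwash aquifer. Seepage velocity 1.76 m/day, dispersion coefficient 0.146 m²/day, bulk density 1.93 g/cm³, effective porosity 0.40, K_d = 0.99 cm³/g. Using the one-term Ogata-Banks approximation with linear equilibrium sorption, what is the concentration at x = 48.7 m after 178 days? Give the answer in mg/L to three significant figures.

3810 mg/L

Retardation factor R = 1 + ρ_b·K_d/n = 1 + 1.93 × 0.99/0.40 = 5.777.
Sorption retards both mechanisms: v_R = v/R = 0.3047 m/day, D_R = D/R = 0.02527 m²/day.
v_R·t = 0.3047 × 178 = 54.2366 m; 2√(D_R t) = 4.242 m; argument = (48.7 − 54.2366)/4.242 = -1.305.
C = C₀ × ½·erfc(-1.305) = 3940 × 0.9675 = 3810 mg/L.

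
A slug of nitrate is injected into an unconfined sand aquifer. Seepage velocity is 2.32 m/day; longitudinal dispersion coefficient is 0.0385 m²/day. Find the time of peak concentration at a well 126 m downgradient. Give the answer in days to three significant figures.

For the 1D instantaneous-source solution, setting ∂C/∂t = 0 at fixed x gives v²t² + 2Dt − x² = 0, so t = (√(D² + v²x²) − D)/v².
√(D² + v²x²) = √(0.0385² + 2.32² × 126²) = 292.3; v² = 5.3824.
t = (292.3 − 0.0385)/5.3824 = 54.3 days (vs. the pure-advection estimate x/v = 54.3 d).

54.3 days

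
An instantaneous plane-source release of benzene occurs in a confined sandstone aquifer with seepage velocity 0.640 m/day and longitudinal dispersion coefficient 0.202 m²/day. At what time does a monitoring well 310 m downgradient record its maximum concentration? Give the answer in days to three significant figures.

For the 1D instantaneous-source solution, setting ∂C/∂t = 0 at fixed x gives v²t² + 2Dt − x² = 0, so t = (√(D² + v²x²) − D)/v².
√(D² + v²x²) = √(0.202² + 0.640² × 310²) = 198.4; v² = 0.4096.
t = (198.4 − 0.202)/0.4096 = 484 days (vs. the pure-advection estimate x/v = 484 d).

484 days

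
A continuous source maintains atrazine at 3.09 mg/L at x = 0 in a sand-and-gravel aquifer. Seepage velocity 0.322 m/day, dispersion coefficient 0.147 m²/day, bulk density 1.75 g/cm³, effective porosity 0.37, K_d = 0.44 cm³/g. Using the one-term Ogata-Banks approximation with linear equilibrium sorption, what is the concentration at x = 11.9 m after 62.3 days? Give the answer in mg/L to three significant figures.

0.0418 mg/L

Retardation factor R = 1 + ρ_b·K_d/n = 1 + 1.75 × 0.44/0.37 = 3.081.
Sorption retards both mechanisms: v_R = v/R = 0.1045 m/day, D_R = D/R = 0.04771 m²/day.
v_R·t = 0.1045 × 62.3 = 6.51035 m; 2√(D_R t) = 3.448 m; argument = (11.9 − 6.51035)/3.448 = 1.563.
C = C₀ × ½·erfc(1.563) = 3.09 × 0.01354 = 0.0418 mg/L.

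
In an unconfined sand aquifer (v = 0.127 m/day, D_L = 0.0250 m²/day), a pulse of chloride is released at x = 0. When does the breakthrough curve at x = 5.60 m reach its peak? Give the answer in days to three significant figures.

42.6 days

For the 1D instantaneous-source solution, setting ∂C/∂t = 0 at fixed x gives v²t² + 2Dt − x² = 0, so t = (√(D² + v²x²) − D)/v².
√(D² + v²x²) = √(0.0250² + 0.127² × 5.60²) = 0.7116; v² = 0.016129.
t = (0.7116 − 0.0250)/0.016129 = 42.6 days (vs. the pure-advection estimate x/v = 44.1 d).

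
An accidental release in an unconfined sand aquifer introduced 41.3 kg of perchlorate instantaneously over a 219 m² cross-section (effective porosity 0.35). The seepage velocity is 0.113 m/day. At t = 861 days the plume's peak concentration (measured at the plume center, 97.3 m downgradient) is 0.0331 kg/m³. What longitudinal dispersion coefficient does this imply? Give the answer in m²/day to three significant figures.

At the plume center C_max = M/(n_e·A·√(4πDt)), so D = M²/(4πt·(n_e·A·C_max)²).
n_e·A·C_max = 0.35 × 219 × 0.0331 = 2.537 kg/m.
D = 41.3²/(4π × 861 × 2.537²) = 0.0245 m²/day.

0.0245 m²/day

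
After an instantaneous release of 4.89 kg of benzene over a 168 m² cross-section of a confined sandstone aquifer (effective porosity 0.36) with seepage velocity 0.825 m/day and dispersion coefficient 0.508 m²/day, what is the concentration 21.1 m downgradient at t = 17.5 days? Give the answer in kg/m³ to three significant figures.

0.00220 kg/m³

For an instantaneous plane source, C(x,t) = M/(n_e·A·√(4πDt)) · exp(−(x−vt)²/(4Dt)), with n_e·A the pore (flow) area.
Plume center vt = 0.825 × 17.5 = 14.4375 m, so the well at 21.1 m is 6.6625 m downgradient of the peak.
√(4πDt) = 10.57 m, giving peak height M/(n_e·A·√(4πDt)) = 4.89/(0.36 × 168 × 10.57) = 0.007649 kg/m³.
(x−vt)²/(4Dt) = (6.6625)²/(4 × 0.508 × 17.5) = 1.248; exp(−1.248) = 0.2871.
C = 0.007649 × 0.2871 = 0.00220 kg/m³.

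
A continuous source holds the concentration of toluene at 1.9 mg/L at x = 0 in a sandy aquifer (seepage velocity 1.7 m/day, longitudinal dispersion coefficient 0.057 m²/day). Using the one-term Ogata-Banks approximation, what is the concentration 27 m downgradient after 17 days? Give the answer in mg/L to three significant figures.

For a continuous step input, C/C₀ ≈ ½·erfc((x−vt)/(2√(Dt))).
vt = 1.7 × 17 = 28.9 m and 2√(Dt) = 2√(0.057 × 17) = 1.969 m.
Argument (x−vt)/(2√(Dt)) = (27 − 28.9)/1.969 = -0.9650; ½·erfc(-0.9650) = 0.9138.
C = 1.9 × 0.9138 = 1.74 mg/L.

1.74 mg/L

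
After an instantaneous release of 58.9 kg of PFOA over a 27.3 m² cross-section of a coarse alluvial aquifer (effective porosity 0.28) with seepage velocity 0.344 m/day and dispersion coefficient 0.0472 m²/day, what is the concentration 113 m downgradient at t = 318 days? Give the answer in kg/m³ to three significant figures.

For an instantaneous plane source, C(x,t) = M/(n_e·A·√(4πDt)) · exp(−(x−vt)²/(4Dt)), with n_e·A the pore (flow) area.
Plume center vt = 0.344 × 318 = 109.392 m, so the well at 113 m is 3.608 m downgradient of the peak.
√(4πDt) = 13.73 m, giving peak height M/(n_e·A·√(4πDt)) = 58.9/(0.28 × 27.3 × 13.73) = 0.5612 kg/m³.
(x−vt)²/(4Dt) = (3.608)²/(4 × 0.0472 × 318) = 0.2168; exp(−0.2168) = 0.8051.
C = 0.5612 × 0.8051 = 0.452 kg/m³.

0.452 kg/m³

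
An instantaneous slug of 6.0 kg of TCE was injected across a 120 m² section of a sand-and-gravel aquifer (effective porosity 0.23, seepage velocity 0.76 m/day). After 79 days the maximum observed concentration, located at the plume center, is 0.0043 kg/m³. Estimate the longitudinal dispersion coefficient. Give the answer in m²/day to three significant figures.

2.57 m²/day

At the plume center C_max = M/(n_e·A·√(4πDt)), so D = M²/(4πt·(n_e·A·C_max)²).
n_e·A·C_max = 0.23 × 120 × 0.0043 = 0.1187 kg/m.
D = 6.0²/(4π × 79 × 0.1187²) = 2.57 m²/day.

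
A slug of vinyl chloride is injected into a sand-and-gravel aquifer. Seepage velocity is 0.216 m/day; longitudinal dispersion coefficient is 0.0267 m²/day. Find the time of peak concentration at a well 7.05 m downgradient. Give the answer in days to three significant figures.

For the 1D instantaneous-source solution, setting ∂C/∂t = 0 at fixed x gives v²t² + 2Dt − x² = 0, so t = (√(D² + v²x²) − D)/v².
√(D² + v²x²) = √(0.0267² + 0.216² × 7.05²) = 1.523; v² = 0.046656.
t = (1.523 − 0.0267)/0.046656 = 32.1 days (vs. the pure-advection estimate x/v = 32.6 d).

32.1 days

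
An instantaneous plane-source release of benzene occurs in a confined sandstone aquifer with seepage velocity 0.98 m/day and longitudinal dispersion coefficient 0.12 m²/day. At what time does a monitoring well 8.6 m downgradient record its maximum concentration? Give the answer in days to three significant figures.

For the 1D instantaneous-source solution, setting ∂C/∂t = 0 at fixed x gives v²t² + 2Dt − x² = 0, so t = (√(D² + v²x²) − D)/v².
√(D² + v²x²) = √(0.12² + 0.98² × 8.6²) = 8.429; v² = 0.9604.
t = (8.429 − 0.12)/0.9604 = 8.65 days (vs. the pure-advection estimate x/v = 8.78 d).

8.65 days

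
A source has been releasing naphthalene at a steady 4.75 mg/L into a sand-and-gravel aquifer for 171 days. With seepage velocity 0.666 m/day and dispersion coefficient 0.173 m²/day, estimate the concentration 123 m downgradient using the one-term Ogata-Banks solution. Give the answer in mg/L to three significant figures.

0.561 mg/L

For a continuous step input, C/C₀ ≈ ½·erfc((x−vt)/(2√(Dt))).
vt = 0.666 × 171 = 113.886 m and 2√(Dt) = 2√(0.173 × 171) = 10.88 m.
Argument (x−vt)/(2√(Dt)) = (123 − 113.886)/10.88 = 0.8377; ½·erfc(0.8377) = 0.1181.
C = 4.75 × 0.1181 = 0.561 mg/L.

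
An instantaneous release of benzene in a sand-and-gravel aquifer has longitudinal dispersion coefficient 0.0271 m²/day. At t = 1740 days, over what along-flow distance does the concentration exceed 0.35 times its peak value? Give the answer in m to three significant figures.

The plume is Gaussian with σ = √(2Dt) = √(2 × 0.0271 × 1740) = 9.711 m.
C/C_peak = exp(−Δx²/(2σ²)) = 0.35 ⇒ Δx = σ·√(−2 ln 0.35) = 9.711 × 1.449 = 14.07 m.
Width = 2Δx = 28.1 m.

28.1 m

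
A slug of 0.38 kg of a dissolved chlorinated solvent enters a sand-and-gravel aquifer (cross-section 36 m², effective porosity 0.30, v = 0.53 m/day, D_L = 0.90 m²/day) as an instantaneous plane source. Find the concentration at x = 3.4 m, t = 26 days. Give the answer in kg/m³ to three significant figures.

For an instantaneous plane source, C(x,t) = M/(n_e·A·√(4πDt)) · exp(−(x−vt)²/(4Dt)), with n_e·A the pore (flow) area.
Plume center vt = 0.53 × 26 = 13.78 m, so the well at 3.4 m is 10.38 m upgradient of the peak.
√(4πDt) = 17.15 m, giving peak height M/(n_e·A·√(4πDt)) = 0.38/(0.30 × 36 × 17.15) = 0.002052 kg/m³.
(x−vt)²/(4Dt) = (-10.38)²/(4 × 0.90 × 26) = 1.151; exp(−1.151) = 0.3163.
C = 0.002052 × 0.3163 = 0.000649 kg/m³.

0.000649 kg/m³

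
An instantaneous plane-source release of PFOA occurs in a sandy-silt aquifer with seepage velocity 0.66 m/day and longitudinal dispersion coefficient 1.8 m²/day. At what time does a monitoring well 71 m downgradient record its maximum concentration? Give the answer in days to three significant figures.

For the 1D instantaneous-source solution, setting ∂C/∂t = 0 at fixed x gives v²t² + 2Dt − x² = 0, so t = (√(D² + v²x²) − D)/v².
√(D² + v²x²) = √(1.8² + 0.66² × 71²) = 46.89; v² = 0.4356.
t = (46.89 − 1.8)/0.4356 = 104 days (vs. the pure-advection estimate x/v = 108 d).

104 days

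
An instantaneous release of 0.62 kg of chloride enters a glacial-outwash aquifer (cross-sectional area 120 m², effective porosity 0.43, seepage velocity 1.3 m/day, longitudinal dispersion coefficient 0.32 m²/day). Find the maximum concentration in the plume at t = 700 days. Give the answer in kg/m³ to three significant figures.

0.000226 kg/m³

The peak of an instantaneous 1D plume sits at x = vt; there the Gaussian factor is 1 and C_max = M/(n_e·A·√(4πDt)), where n_e·A is the pore area the mass is dissolved in.
√(4πDt) = √(4π × 0.32 × 700) = 53.06 m, so C_max = 0.62/(0.43 × 120 × 53.06) = 0.000226 kg/m³.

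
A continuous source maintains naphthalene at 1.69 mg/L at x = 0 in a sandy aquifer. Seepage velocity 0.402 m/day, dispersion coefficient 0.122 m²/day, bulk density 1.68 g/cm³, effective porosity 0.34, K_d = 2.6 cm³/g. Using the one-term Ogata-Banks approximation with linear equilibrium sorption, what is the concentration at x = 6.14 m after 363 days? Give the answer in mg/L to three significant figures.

Retardation factor R = 1 + ρ_b·K_d/n = 1 + 1.68 × 2.6/0.34 = 13.85.
Sorption retards both mechanisms: v_R = v/R = 0.02903 m/day, D_R = D/R = 0.008809 m²/day.
v_R·t = 0.02903 × 363 = 10.53789 m; 2√(D_R t) = 3.576 m; argument = (6.14 − 10.53789)/3.576 = -1.230.
C = C₀ × ½·erfc(-1.230) = 1.69 × 0.9590 = 1.62 mg/L.

1.62 mg/L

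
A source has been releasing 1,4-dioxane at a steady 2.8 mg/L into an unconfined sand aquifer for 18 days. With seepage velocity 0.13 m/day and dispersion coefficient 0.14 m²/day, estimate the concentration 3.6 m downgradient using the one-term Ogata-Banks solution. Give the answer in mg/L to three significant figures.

For a continuous step input, C/C₀ ≈ ½·erfc((x−vt)/(2√(Dt))).
vt = 0.13 × 18 = 2.34 m and 2√(Dt) = 2√(0.14 × 18) = 3.175 m.
Argument (x−vt)/(2√(Dt)) = (3.6 − 2.34)/3.175 = 0.3969; ½·erfc(0.3969) = 0.2873.
C = 2.8 × 0.2873 = 0.804 mg/L.

0.804 mg/L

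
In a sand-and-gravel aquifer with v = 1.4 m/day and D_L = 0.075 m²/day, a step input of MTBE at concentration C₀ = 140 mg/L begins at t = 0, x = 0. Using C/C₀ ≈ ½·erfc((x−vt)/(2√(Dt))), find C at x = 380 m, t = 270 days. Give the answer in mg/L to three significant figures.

For a continuous step input, C/C₀ ≈ ½·erfc((x−vt)/(2√(Dt))).
vt = 1.4 × 270 = 378 m and 2√(Dt) = 2√(0.075 × 270) = 9.000 m.
Argument (x−vt)/(2√(Dt)) = (380 − 378)/9.000 = 0.2222; ½·erfc(0.2222) = 0.3767.
C = 140 × 0.3767 = 52.7 mg/L.

52.7 mg/L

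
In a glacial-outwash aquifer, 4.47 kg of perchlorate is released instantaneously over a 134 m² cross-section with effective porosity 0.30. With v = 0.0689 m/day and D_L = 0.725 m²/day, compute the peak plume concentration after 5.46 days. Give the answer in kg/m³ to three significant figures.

The peak of an instantaneous 1D plume sits at x = vt; there the Gaussian factor is 1 and C_max = M/(n_e·A·√(4πDt)), where n_e·A is the pore area the mass is dissolved in.
√(4πDt) = √(4π × 0.725 × 5.46) = 7.053 m, so C_max = 4.47/(0.30 × 134 × 7.053) = 0.0158 kg/m³.

0.0158 kg/m³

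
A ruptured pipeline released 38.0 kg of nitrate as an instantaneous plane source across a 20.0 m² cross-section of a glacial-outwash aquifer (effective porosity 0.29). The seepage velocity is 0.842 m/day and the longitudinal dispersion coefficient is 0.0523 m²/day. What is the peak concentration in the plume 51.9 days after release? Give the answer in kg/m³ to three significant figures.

The peak of an instantaneous 1D plume sits at x = vt; there the Gaussian factor is 1 and C_max = M/(n_e·A·√(4πDt)), where n_e·A is the pore area the mass is dissolved in.
√(4πDt) = √(4π × 0.0523 × 51.9) = 5.840 m, so C_max = 38.0/(0.29 × 20.0 × 5.840) = 1.12 kg/m³.

1.12 kg/m³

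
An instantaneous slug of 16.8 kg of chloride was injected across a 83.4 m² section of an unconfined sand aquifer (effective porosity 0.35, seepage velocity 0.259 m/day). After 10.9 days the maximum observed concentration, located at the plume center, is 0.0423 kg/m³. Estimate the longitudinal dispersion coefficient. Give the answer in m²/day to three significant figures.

At the plume center C_max = M/(n_e·A·√(4πDt)), so D = M²/(4πt·(n_e·A·C_max)²).
n_e·A·C_max = 0.35 × 83.4 × 0.0423 = 1.235 kg/m.
D = 16.8²/(4π × 10.9 × 1.235²) = 1.35 m²/day.

1.35 m²/day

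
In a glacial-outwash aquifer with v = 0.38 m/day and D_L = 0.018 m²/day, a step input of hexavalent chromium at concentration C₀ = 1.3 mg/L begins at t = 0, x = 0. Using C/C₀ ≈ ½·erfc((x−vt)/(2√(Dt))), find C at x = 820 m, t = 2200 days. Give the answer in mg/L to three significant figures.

1.25 mg/L

For a continuous step input, C/C₀ ≈ ½·erfc((x−vt)/(2√(Dt))).
vt = 0.38 × 2200 = 836 m and 2√(Dt) = 2√(0.018 × 2200) = 12.59 m.
Argument (x−vt)/(2√(Dt)) = (820 − 836)/12.59 = -1.271; ½·erfc(-1.271) = 0.9639.
C = 1.3 × 0.9639 = 1.25 mg/L.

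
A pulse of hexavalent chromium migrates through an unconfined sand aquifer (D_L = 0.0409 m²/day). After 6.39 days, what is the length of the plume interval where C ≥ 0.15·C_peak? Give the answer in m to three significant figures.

2.82 m

The plume is Gaussian with σ = √(2Dt) = √(2 × 0.0409 × 6.39) = 0.7230 m.
C/C_peak = exp(−Δx²/(2σ²)) = 0.15 ⇒ Δx = σ·√(−2 ln 0.15) = 0.7230 × 1.948 = 1.408 m.
Width = 2Δx = 2.82 m.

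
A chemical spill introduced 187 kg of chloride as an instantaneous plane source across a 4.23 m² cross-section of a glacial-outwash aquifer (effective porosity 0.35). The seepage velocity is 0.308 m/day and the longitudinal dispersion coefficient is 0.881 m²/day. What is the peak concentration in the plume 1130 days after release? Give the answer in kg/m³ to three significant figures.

The peak of an instantaneous 1D plume sits at x = vt; there the Gaussian factor is 1 and C_max = M/(n_e·A·√(4πDt)), where n_e·A is the pore area the mass is dissolved in.
√(4πDt) = √(4π × 0.881 × 1130) = 111.8 m, so C_max = 187/(0.35 × 4.23 × 111.8) = 1.13 kg/m³.

1.13 kg/m³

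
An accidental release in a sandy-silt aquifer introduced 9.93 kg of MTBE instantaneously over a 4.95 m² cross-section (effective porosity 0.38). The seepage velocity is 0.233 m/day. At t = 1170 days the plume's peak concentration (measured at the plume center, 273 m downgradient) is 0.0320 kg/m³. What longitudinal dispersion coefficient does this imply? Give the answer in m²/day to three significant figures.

1.85 m²/day

At the plume center C_max = M/(n_e·A·√(4πDt)), so D = M²/(4πt·(n_e·A·C_max)²).
n_e·A·C_max = 0.38 × 4.95 × 0.0320 = 0.06019 kg/m.
D = 9.93²/(4π × 1170 × 0.06019²) = 1.85 m²/day.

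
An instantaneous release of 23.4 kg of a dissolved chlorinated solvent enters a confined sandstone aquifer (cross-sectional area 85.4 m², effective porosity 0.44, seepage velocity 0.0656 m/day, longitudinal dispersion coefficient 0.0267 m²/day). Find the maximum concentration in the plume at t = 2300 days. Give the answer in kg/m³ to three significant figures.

0.0224 kg/m³

The peak of an instantaneous 1D plume sits at x = vt; there the Gaussian factor is 1 and C_max = M/(n_e·A·√(4πDt)), where n_e·A is the pore area the mass is dissolved in.
√(4πDt) = √(4π × 0.0267 × 2300) = 27.78 m, so C_max = 23.4/(0.44 × 85.4 × 27.78) = 0.0224 kg/m³.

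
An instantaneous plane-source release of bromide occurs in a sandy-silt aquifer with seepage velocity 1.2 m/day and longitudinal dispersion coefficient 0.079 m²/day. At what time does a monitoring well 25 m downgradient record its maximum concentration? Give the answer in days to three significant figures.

For the 1D instantaneous-source solution, setting ∂C/∂t = 0 at fixed x gives v²t² + 2Dt − x² = 0, so t = (√(D² + v²x²) − D)/v².
√(D² + v²x²) = √(0.079² + 1.2² × 25²) = 30.00; v² = 1.44.
t = (30.00 − 0.079)/1.44 = 20.8 days (vs. the pure-advection estimate x/v = 20.8 d).

20.8 days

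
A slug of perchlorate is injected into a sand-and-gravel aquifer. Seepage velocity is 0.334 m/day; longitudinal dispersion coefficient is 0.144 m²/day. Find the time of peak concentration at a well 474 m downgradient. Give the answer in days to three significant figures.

1420 days

For the 1D instantaneous-source solution, setting ∂C/∂t = 0 at fixed x gives v²t² + 2Dt − x² = 0, so t = (√(D² + v²x²) − D)/v².
√(D² + v²x²) = √(0.144² + 0.334² × 474²) = 158.3; v² = 0.111556.
t = (158.3 − 0.144)/0.111556 = 1420 days (vs. the pure-advection estimate x/v = 1420 d).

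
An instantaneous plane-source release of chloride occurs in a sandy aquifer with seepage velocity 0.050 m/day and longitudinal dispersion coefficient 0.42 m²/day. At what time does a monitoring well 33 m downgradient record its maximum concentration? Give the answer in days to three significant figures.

513 days

For the 1D instantaneous-source solution, setting ∂C/∂t = 0 at fixed x gives v²t² + 2Dt − x² = 0, so t = (√(D² + v²x²) − D)/v².
√(D² + v²x²) = √(0.42² + 0.050² × 33²) = 1.703; v² = 0.0025.
t = (1.703 − 0.42)/0.0025 = 513 days (vs. the pure-advection estimate x/v = 660 d).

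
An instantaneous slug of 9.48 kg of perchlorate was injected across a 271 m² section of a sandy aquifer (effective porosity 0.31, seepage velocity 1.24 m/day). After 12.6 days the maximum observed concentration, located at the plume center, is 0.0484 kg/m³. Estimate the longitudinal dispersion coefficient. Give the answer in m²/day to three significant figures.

At the plume center C_max = M/(n_e·A·√(4πDt)), so D = M²/(4πt·(n_e·A·C_max)²).
n_e·A·C_max = 0.31 × 271 × 0.0484 = 4.066 kg/m.
D = 9.48²/(4π × 12.6 × 4.066²) = 0.0343 m²/day.

0.0343 m²/day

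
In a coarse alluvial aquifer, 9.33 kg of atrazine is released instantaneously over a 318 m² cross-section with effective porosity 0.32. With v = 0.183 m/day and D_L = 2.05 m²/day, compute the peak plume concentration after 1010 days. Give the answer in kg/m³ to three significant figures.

The peak of an instantaneous 1D plume sits at x = vt; there the Gaussian factor is 1 and C_max = M/(n_e·A·√(4πDt)), where n_e·A is the pore area the mass is dissolved in.
√(4πDt) = √(4π × 2.05 × 1010) = 161.3 m, so C_max = 9.33/(0.32 × 318 × 161.3) = 0.000568 kg/m³.

0.000568 kg/m³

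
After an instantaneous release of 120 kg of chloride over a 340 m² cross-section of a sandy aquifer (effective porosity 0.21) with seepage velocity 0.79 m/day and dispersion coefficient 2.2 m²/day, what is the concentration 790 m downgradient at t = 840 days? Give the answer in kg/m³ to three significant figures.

0.00127 kg/m³

For an instantaneous plane source, C(x,t) = M/(n_e·A·√(4πDt)) · exp(−(x−vt)²/(4Dt)), with n_e·A the pore (flow) area.
Plume center vt = 0.79 × 840 = 663.6 m, so the well at 790 m is 126.4 m downgradient of the peak.
√(4πDt) = 152.4 m, giving peak height M/(n_e·A·√(4πDt)) = 120/(0.21 × 340 × 152.4) = 0.01103 kg/m³.
(x−vt)²/(4Dt) = (126.4)²/(4 × 2.2 × 840) = 2.161; exp(−2.161) = 0.1152.
C = 0.01103 × 0.1152 = 0.00127 kg/m³.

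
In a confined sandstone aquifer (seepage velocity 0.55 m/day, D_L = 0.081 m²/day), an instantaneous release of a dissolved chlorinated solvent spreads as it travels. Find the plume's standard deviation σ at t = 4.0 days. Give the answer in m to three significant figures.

0.805 m

Dispersive spreading gives a Gaussian with σ² = 2Dt; advection only shifts the center.
σ = √(2 × 0.081 × 4.0) = 0.805 m.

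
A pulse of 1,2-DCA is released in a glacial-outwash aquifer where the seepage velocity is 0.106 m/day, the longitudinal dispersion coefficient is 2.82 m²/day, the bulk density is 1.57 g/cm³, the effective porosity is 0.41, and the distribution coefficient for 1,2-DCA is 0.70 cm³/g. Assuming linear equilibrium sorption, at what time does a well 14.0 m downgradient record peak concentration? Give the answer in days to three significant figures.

120 days

Retardation factor R = 1 + ρ_b·K_d/n = 1 + 1.57 × 0.70/0.41 = 3.680.
Sorption retards both mechanisms: v_R = v/R = 0.02880 m/day, D_R = D/R = 0.7663 m²/day.
Peak time from v_R²t² + 2D_R t − x² = 0: t = (√(D_R² + v_R²x²) − D_R)/v_R².
√(D_R² + v_R²x²) = √(0.7663² + 0.02880² × 14.0²) = 0.8659; v_R² = 0.0008294.
t = (0.8659 − 0.7663)/0.0008294 = 120 days.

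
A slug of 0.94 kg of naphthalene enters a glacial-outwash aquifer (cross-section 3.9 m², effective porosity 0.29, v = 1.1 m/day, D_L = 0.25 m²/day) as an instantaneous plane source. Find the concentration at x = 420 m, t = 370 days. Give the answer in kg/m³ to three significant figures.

For an instantaneous plane source, C(x,t) = M/(n_e·A·√(4πDt)) · exp(−(x−vt)²/(4Dt)), with n_e·A the pore (flow) area.
Plume center vt = 1.1 × 370 = 407 m, so the well at 420 m is 13 m downgradient of the peak.
√(4πDt) = 34.09 m, giving peak height M/(n_e·A·√(4πDt)) = 0.94/(0.29 × 3.9 × 34.09) = 0.02438 kg/m³.
(x−vt)²/(4Dt) = (13)²/(4 × 0.25 × 370) = 0.4568; exp(−0.4568) = 0.6333.
C = 0.02438 × 0.6333 = 0.0154 kg/m³.

0.0154 kg/m³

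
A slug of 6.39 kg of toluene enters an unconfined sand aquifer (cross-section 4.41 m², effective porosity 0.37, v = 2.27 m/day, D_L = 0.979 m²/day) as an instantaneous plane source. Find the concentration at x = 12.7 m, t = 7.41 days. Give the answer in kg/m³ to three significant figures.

0.228 kg/m³

For an instantaneous plane source, C(x,t) = M/(n_e·A·√(4πDt)) · exp(−(x−vt)²/(4Dt)), with n_e·A the pore (flow) area.
Plume center vt = 2.27 × 7.41 = 16.8207 m, so the well at 12.7 m is 4.1207 m upgradient of the peak.
√(4πDt) = 9.548 m, giving peak height M/(n_e·A·√(4πDt)) = 6.39/(0.37 × 4.41 × 9.548) = 0.4102 kg/m³.
(x−vt)²/(4Dt) = (-4.1207)²/(4 × 0.979 × 7.41) = 0.5852; exp(−0.5852) = 0.5570.
C = 0.4102 × 0.5570 = 0.228 kg/m³.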